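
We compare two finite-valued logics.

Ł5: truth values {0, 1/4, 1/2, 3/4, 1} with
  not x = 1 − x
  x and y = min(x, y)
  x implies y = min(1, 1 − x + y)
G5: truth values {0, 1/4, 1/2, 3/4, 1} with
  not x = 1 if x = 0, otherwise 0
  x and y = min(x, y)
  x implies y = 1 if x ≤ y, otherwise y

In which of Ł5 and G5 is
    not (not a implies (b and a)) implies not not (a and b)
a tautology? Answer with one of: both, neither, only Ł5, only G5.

In Ł5: at a = 0, b = 0 the value is 0 — not a tautology.
In G5: at a = 0, b = 0 the value is 0 — not a tautology.

neither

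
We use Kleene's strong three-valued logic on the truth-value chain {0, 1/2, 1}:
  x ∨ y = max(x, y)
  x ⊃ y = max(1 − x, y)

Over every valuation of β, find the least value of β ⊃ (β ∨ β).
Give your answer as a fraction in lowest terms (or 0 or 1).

1/2

Take β = 1/2:
β ∨ β = 1/2 ∨ 1/2 = 1/2
β ⊃ (β ∨ β) = 1/2 ⊃ 1/2 = 1/2
No assignment yields a value below 1/2, so this is the minimum.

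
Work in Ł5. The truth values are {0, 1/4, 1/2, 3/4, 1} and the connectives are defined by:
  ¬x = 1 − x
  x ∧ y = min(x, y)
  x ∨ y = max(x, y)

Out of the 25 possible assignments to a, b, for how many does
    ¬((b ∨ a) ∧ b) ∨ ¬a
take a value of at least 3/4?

value 1: 9 assignments (counts)
value 3/4: 7 assignments (counts)
value 1/2: 5 assignments
value 1/4: 3 assignments
value 0: 1 assignment
So 16 of the 25 assignments meet the threshold.

16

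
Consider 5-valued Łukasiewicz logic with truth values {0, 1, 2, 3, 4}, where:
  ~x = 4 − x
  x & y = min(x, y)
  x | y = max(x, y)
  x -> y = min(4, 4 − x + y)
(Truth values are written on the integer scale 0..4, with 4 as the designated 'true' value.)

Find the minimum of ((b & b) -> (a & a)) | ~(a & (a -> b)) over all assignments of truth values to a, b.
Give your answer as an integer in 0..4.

Take a = 2, b = 4:
b & b = 4 & 4 = 4
a & a = 2 & 2 = 2
(b & b) -> (a & a) = 4 -> 2 = 2
a -> b = 2 -> 4 = 4
a & (a -> b) = 2 & 4 = 2
~(a & (a -> b)) = ~2 = 2
((b & b) -> (a & a)) | ~(a & (a -> b)) = 2 | 2 = 2
No assignment yields a value below 2, so this is the minimum.

2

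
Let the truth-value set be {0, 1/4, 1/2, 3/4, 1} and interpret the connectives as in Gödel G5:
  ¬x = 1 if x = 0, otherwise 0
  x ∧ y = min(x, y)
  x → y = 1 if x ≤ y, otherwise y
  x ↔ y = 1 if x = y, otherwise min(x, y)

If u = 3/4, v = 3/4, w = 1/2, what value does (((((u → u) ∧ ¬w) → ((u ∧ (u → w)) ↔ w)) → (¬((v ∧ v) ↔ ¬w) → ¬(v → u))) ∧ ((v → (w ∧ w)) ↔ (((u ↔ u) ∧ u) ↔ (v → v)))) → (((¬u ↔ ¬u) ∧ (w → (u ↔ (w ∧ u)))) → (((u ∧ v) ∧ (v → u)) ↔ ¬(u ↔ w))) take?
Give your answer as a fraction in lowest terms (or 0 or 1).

1

u → u = 3/4 → 3/4 = 1
¬w = ¬1/2 = 0
(u → u) ∧ ¬w = 1 ∧ 0 = 0
u → w = 3/4 → 1/2 = 1/2
u ∧ (u → w) = 3/4 ∧ 1/2 = 1/2
(u ∧ (u → w)) ↔ w = 1/2 ↔ 1/2 = 1
((u → u) ∧ ¬w) → ((u ∧ (u → w)) ↔ w) = 0 → 1 = 1
v ∧ v = 3/4 ∧ 3/4 = 3/4
¬w = ¬1/2 = 0
(v ∧ v) ↔ ¬w = 3/4 ↔ 0 = 0
¬((v ∧ v) ↔ ¬w) = ¬0 = 1
v → u = 3/4 → 3/4 = 1
¬(v → u) = ¬1 = 0
¬((v ∧ v) ↔ ¬w) → ¬(v → u) = 1 → 0 = 0
(((u → u) ∧ ¬w) → ((u ∧ (u → w)) ↔ w)) → (¬((v ∧ v) ↔ ¬w) → ¬(v → u)) = 1 → 0 = 0
w ∧ w = 1/2 ∧ 1/2 = 1/2
v → (w ∧ w) = 3/4 → 1/2 = 1/2
u ↔ u = 3/4 ↔ 3/4 = 1
(u ↔ u) ∧ u = 1 ∧ 3/4 = 3/4
v → v = 3/4 → 3/4 = 1
((u ↔ u) ∧ u) ↔ (v → v) = 3/4 ↔ 1 = 3/4
(v → (w ∧ w)) ↔ (((u ↔ u) ∧ u) ↔ (v → v)) = 1/2 ↔ 3/4 = 1/2
((((u → u) ∧ ¬w) → ((u ∧ (u → w)) ↔ w)) → (¬((v ∧ v) ↔ ¬w) → ¬(v → u))) ∧ ((v → (w ∧ w)) ↔ (((u ↔ u) ∧ u) ↔ (v → v))) = 0 ∧ 1/2 = 0
¬u = ¬3/4 = 0
¬u = ¬3/4 = 0
¬u ↔ ¬u = 0 ↔ 0 = 1
w ∧ u = 1/2 ∧ 3/4 = 1/2
u ↔ (w ∧ u) = 3/4 ↔ 1/2 = 1/2
w → (u ↔ (w ∧ u)) = 1/2 → 1/2 = 1
(¬u ↔ ¬u) ∧ (w → (u ↔ (w ∧ u))) = 1 ∧ 1 = 1
u ∧ v = 3/4 ∧ 3/4 = 3/4
v → u = 3/4 → 3/4 = 1
(u ∧ v) ∧ (v → u) = 3/4 ∧ 1 = 3/4
u ↔ w = 3/4 ↔ 1/2 = 1/2
¬(u ↔ w) = ¬1/2 = 0
((u ∧ v) ∧ (v → u)) ↔ ¬(u ↔ w) = 3/4 ↔ 0 = 0
((¬u ↔ ¬u) ∧ (w → (u ↔ (w ∧ u)))) → (((u ∧ v) ∧ (v → u)) ↔ ¬(u ↔ w)) = 1 → 0 = 0
(((((u → u) ∧ ¬w) → ((u ∧ (u → w)) ↔ w)) → (¬((v ∧ v) ↔ ¬w) → ¬(v → u))) ∧ ((v → (w ∧ w)) ↔ (((u ↔ u) ∧ u) ↔ (v → v)))) → (((¬u ↔ ¬u) ∧ (w → (u ↔ (w ∧ u)))) → (((u ∧ v) ∧ (v → u)) ↔ ¬(u ↔ w))) = 0 → 0 = 1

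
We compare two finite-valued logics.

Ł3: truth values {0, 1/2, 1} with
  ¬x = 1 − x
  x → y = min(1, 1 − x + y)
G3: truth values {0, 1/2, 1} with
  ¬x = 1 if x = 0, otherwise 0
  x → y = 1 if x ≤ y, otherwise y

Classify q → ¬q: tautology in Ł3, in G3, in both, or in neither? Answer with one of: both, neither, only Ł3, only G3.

In Ł3: at q = 1 the value is 0 — not a tautology.
In G3: at q = 1/2 the value is 0 — not a tautology.

neither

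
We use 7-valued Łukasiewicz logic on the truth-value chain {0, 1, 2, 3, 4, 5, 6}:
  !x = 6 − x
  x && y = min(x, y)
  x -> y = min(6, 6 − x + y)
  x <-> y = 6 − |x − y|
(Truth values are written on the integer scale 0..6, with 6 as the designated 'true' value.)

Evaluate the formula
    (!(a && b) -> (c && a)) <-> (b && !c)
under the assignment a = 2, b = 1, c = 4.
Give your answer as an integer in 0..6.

a && b = 2 && 1 = 1
!(a && b) = !1 = 5
c && a = 4 && 2 = 2
!(a && b) -> (c && a) = 5 -> 2 = 3
!c = !4 = 2
b && !c = 1 && 2 = 1
(!(a && b) -> (c && a)) <-> (b && !c) = 3 <-> 1 = 4

4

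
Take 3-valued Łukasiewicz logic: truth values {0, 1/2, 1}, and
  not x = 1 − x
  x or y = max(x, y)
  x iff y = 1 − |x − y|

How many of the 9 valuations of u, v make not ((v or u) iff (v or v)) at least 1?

1

u = 0, v = 0 ↦ 0  <
u = 0, v = 1/2 ↦ 0  <
u = 0, v = 1 ↦ 0  <
u = 1/2, v = 0 ↦ 1/2  <
u = 1/2, v = 1/2 ↦ 0  <
u = 1/2, v = 1 ↦ 0  <
u = 1, v = 0 ↦ 1  ≥
u = 1, v = 1/2 ↦ 1/2  <
u = 1, v = 1 ↦ 0  <
So 1 of the 9 assignments meets the threshold.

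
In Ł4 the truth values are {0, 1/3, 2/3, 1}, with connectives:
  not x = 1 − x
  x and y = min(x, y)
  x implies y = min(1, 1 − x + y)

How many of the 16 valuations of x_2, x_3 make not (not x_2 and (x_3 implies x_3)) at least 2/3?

x_2 = 0, x_3 = 0 ↦ 0  <
x_2 = 0, x_3 = 1/3 ↦ 0  <
x_2 = 0, x_3 = 2/3 ↦ 0  <
x_2 = 0, x_3 = 1 ↦ 0  <
x_2 = 1/3, x_3 = 0 ↦ 1/3  <
x_2 = 1/3, x_3 = 1/3 ↦ 1/3  <
x_2 = 1/3, x_3 = 2/3 ↦ 1/3  <
x_2 = 1/3, x_3 = 1 ↦ 1/3  <
x_2 = 2/3, x_3 = 0 ↦ 2/3  ≥
x_2 = 2/3, x_3 = 1/3 ↦ 2/3  ≥
x_2 = 2/3, x_3 = 2/3 ↦ 2/3  ≥
x_2 = 2/3, x_3 = 1 ↦ 2/3  ≥
x_2 = 1, x_3 = 0 ↦ 1  ≥
x_2 = 1, x_3 = 1/3 ↦ 1  ≥
x_2 = 1, x_3 = 2/3 ↦ 1  ≥
x_2 = 1, x_3 = 1 ↦ 1  ≥
So 8 of the 16 assignments meet the threshold.

8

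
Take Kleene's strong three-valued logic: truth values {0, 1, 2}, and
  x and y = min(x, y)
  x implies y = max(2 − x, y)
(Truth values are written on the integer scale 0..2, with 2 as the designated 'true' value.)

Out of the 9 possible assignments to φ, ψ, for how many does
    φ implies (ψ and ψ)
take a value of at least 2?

5

φ = 0, ψ = 0 ↦ 2  ≥
φ = 0, ψ = 1 ↦ 2  ≥
φ = 0, ψ = 2 ↦ 2  ≥
φ = 1, ψ = 0 ↦ 1  <
φ = 1, ψ = 1 ↦ 1  <
φ = 1, ψ = 2 ↦ 2  ≥
φ = 2, ψ = 0 ↦ 0  <
φ = 2, ψ = 1 ↦ 1  <
φ = 2, ψ = 2 ↦ 2  ≥
So 5 of the 9 assignments meet the threshold.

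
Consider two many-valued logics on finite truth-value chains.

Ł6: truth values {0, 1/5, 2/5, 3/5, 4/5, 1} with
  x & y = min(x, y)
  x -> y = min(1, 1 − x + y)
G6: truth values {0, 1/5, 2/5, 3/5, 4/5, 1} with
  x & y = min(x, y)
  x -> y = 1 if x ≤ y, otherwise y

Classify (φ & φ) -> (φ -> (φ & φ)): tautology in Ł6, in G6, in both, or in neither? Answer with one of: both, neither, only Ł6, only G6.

both

In Ł6: every assignment gives 1 — tautology.
In G6: every assignment gives 1 — tautology.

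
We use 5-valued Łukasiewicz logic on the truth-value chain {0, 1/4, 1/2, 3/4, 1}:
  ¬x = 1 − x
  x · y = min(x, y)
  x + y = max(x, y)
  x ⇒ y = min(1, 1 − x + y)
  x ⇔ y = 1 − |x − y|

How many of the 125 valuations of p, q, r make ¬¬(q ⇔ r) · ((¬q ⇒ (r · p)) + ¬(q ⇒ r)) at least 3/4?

value 1: 12 assignments (counts)
value 3/4: 28 assignments (counts)
value 1/2: 35 assignments
value 1/4: 32 assignments
value 0: 18 assignments
So 40 of the 125 assignments meet the threshold.

40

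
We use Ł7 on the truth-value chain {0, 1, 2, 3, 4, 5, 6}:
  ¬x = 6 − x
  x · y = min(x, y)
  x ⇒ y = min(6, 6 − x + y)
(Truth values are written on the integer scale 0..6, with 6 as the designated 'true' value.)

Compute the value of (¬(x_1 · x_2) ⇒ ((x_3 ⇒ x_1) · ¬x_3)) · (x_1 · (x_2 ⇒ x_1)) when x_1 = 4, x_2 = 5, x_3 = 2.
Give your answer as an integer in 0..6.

x_1 · x_2 = 4 · 5 = 4
¬(x_1 · x_2) = ¬4 = 2
x_3 ⇒ x_1 = 2 ⇒ 4 = 6
¬x_3 = ¬2 = 4
(x_3 ⇒ x_1) · ¬x_3 = 6 · 4 = 4
¬(x_1 · x_2) ⇒ ((x_3 ⇒ x_1) · ¬x_3) = 2 ⇒ 4 = 6
x_2 ⇒ x_1 = 5 ⇒ 4 = 5
x_1 · (x_2 ⇒ x_1) = 4 · 5 = 4
(¬(x_1 · x_2) ⇒ ((x_3 ⇒ x_1) · ¬x_3)) · (x_1 · (x_2 ⇒ x_1)) = 6 · 4 = 4

4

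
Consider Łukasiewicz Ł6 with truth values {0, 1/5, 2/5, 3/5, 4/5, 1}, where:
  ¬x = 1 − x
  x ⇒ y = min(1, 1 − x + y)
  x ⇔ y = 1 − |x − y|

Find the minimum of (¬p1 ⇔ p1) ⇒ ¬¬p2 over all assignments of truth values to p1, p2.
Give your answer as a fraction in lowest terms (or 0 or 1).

1/5

Take p1 = 2/5, p2 = 0:
¬p1 = ¬2/5 = 3/5
¬p1 ⇔ p1 = 3/5 ⇔ 2/5 = 4/5
¬p2 = ¬0 = 1
¬¬p2 = ¬1 = 0
(¬p1 ⇔ p1) ⇒ ¬¬p2 = 4/5 ⇒ 0 = 1/5
No assignment yields a value below 1/5, so this is the minimum.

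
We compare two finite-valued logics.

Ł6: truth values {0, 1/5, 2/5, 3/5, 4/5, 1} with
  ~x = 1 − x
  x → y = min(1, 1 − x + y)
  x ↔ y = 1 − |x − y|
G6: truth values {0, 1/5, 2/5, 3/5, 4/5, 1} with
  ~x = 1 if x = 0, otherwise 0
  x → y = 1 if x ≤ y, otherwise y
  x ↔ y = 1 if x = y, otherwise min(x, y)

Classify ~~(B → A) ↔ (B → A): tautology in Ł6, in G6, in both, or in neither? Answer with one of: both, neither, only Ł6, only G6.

In Ł6: every assignment gives 1 — tautology.
In G6: at A = 1/5, B = 2/5 the value is 1/5 — not a tautology.

only Ł6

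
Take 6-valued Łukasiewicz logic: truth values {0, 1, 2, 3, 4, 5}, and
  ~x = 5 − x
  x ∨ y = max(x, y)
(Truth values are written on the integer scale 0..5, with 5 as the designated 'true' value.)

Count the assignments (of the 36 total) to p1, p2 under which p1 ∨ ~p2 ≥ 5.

11

value 5: 11 assignments (counts)
value 4: 9 assignments
value 3: 7 assignments
value 2: 5 assignments
value 1: 3 assignments
value 0: 1 assignment
So 11 of the 36 assignments meet the threshold.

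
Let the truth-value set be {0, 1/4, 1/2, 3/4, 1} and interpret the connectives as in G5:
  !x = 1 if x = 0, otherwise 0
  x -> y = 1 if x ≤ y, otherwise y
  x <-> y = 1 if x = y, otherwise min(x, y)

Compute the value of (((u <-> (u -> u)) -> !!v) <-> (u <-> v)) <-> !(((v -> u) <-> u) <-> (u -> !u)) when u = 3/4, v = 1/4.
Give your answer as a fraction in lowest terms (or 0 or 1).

1/4

u -> u = 3/4 -> 3/4 = 1
u <-> (u -> u) = 3/4 <-> 1 = 3/4
!v = !1/4 = 0
!!v = !0 = 1
(u <-> (u -> u)) -> !!v = 3/4 -> 1 = 1
u <-> v = 3/4 <-> 1/4 = 1/4
((u <-> (u -> u)) -> !!v) <-> (u <-> v) = 1 <-> 1/4 = 1/4
v -> u = 1/4 -> 3/4 = 1
(v -> u) <-> u = 1 <-> 3/4 = 3/4
!u = !3/4 = 0
u -> !u = 3/4 -> 0 = 0
((v -> u) <-> u) <-> (u -> !u) = 3/4 <-> 0 = 0
!(((v -> u) <-> u) <-> (u -> !u)) = !0 = 1
(((u <-> (u -> u)) -> !!v) <-> (u <-> v)) <-> !(((v -> u) <-> u) <-> (u -> !u)) = 1/4 <-> 1 = 1/4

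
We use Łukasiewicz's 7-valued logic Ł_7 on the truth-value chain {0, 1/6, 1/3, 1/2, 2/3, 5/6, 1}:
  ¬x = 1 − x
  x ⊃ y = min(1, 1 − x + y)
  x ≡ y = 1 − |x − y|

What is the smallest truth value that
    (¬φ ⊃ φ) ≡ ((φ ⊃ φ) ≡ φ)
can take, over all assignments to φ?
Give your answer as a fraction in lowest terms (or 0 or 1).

1/2

Take φ = 1/2:
¬φ = ¬1/2 = 1/2
¬φ ⊃ φ = 1/2 ⊃ 1/2 = 1
φ ⊃ φ = 1/2 ⊃ 1/2 = 1
(φ ⊃ φ) ≡ φ = 1 ≡ 1/2 = 1/2
(¬φ ⊃ φ) ≡ ((φ ⊃ φ) ≡ φ) = 1 ≡ 1/2 = 1/2
No assignment yields a value below 1/2, so this is the minimum.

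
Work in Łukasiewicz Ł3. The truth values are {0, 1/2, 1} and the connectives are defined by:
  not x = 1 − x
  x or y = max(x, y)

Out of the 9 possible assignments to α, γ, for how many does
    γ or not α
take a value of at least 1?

5

α = 0, γ = 0 ↦ 1  ≥
α = 0, γ = 1/2 ↦ 1  ≥
α = 0, γ = 1 ↦ 1  ≥
α = 1/2, γ = 0 ↦ 1/2  <
α = 1/2, γ = 1/2 ↦ 1/2  <
α = 1/2, γ = 1 ↦ 1  ≥
α = 1, γ = 0 ↦ 0  <
α = 1, γ = 1/2 ↦ 1/2  <
α = 1, γ = 1 ↦ 1  ≥
So 5 of the 9 assignments meet the threshold.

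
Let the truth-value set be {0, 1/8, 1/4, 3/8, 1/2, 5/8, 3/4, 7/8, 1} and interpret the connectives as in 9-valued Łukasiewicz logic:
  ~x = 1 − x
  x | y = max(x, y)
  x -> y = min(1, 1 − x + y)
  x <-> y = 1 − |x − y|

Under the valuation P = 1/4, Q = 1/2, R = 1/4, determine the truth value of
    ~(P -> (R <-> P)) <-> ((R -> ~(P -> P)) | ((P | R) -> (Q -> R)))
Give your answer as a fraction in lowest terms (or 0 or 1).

R <-> P = 1/4 <-> 1/4 = 1
P -> (R <-> P) = 1/4 -> 1 = 1
~(P -> (R <-> P)) = ~1 = 0
P -> P = 1/4 -> 1/4 = 1
~(P -> P) = ~1 = 0
R -> ~(P -> P) = 1/4 -> 0 = 3/4
P | R = 1/4 | 1/4 = 1/4
Q -> R = 1/2 -> 1/4 = 3/4
(P | R) -> (Q -> R) = 1/4 -> 3/4 = 1
(R -> ~(P -> P)) | ((P | R) -> (Q -> R)) = 3/4 | 1 = 1
~(P -> (R <-> P)) <-> ((R -> ~(P -> P)) | ((P | R) -> (Q -> R))) = 0 <-> 1 = 0

0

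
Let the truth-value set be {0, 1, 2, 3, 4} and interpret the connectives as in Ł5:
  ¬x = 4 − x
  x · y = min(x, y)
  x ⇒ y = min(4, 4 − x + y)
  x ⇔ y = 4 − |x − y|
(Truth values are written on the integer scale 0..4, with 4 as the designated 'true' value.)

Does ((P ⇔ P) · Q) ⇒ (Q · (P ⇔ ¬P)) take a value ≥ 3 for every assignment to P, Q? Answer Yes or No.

No

Counterexample: take P = 0, Q = 2.
P ⇔ P = 0 ⇔ 0 = 4
(P ⇔ P) · Q = 4 · 2 = 2
¬P = ¬0 = 4
P ⇔ ¬P = 0 ⇔ 4 = 0
Q · (P ⇔ ¬P) = 2 · 0 = 0
((P ⇔ P) · Q) ⇒ (Q · (P ⇔ ¬P)) = 2 ⇒ 0 = 2
This gives 2, which is below 3.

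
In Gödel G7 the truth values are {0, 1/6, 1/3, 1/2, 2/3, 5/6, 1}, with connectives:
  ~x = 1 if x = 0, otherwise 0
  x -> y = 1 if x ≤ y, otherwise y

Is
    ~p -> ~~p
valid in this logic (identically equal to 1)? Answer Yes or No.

Counterexample: take p = 0.
~p = ~0 = 1
~p = ~0 = 1
~~p = ~1 = 0
~p -> ~~p = 1 -> 0 = 0
This gives 0 ≠ 1.

No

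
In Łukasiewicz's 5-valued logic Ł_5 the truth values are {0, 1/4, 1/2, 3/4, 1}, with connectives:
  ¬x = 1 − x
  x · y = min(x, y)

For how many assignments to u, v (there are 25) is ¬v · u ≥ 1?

1

value 1: 1 assignment (counts)
value 3/4: 3 assignments
value 1/2: 5 assignments
value 1/4: 7 assignments
value 0: 9 assignments
So 1 of the 25 assignments meets the threshold.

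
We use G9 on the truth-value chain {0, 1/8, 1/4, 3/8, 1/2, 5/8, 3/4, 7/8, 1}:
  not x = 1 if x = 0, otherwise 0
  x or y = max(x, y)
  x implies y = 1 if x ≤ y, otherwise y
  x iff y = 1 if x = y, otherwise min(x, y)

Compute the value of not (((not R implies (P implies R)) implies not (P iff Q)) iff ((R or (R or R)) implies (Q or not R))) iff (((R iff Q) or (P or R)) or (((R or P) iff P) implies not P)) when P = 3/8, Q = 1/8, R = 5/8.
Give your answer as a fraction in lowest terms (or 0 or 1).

5/8

not R = not 5/8 = 0
P implies R = 3/8 implies 5/8 = 1
not R implies (P implies R) = 0 implies 1 = 1
P iff Q = 3/8 iff 1/8 = 1/8
not (P iff Q) = not 1/8 = 0
(not R implies (P implies R)) implies not (P iff Q) = 1 implies 0 = 0
R or R = 5/8 or 5/8 = 5/8
R or (R or R) = 5/8 or 5/8 = 5/8
not R = not 5/8 = 0
Q or not R = 1/8 or 0 = 1/8
(R or (R or R)) implies (Q or not R) = 5/8 implies 1/8 = 1/8
((not R implies (P implies R)) implies not (P iff Q)) iff ((R or (R or R)) implies (Q or not R)) = 0 iff 1/8 = 0
not (((not R implies (P implies R)) implies not (P iff Q)) iff ((R or (R or R)) implies (Q or not R))) = not 0 = 1
R iff Q = 5/8 iff 1/8 = 1/8
P or R = 3/8 or 5/8 = 5/8
(R iff Q) or (P or R) = 1/8 or 5/8 = 5/8
R or P = 5/8 or 3/8 = 5/8
(R or P) iff P = 5/8 iff 3/8 = 3/8
not P = not 3/8 = 0
((R or P) iff P) implies not P = 3/8 implies 0 = 0
((R iff Q) or (P or R)) or (((R or P) iff P) implies not P) = 5/8 or 0 = 5/8
not (((not R implies (P implies R)) implies not (P iff Q)) iff ((R or (R or R)) implies (Q or not R))) iff (((R iff Q) or (P or R)) or (((R or P) iff P) implies not P)) = 1 iff 5/8 = 5/8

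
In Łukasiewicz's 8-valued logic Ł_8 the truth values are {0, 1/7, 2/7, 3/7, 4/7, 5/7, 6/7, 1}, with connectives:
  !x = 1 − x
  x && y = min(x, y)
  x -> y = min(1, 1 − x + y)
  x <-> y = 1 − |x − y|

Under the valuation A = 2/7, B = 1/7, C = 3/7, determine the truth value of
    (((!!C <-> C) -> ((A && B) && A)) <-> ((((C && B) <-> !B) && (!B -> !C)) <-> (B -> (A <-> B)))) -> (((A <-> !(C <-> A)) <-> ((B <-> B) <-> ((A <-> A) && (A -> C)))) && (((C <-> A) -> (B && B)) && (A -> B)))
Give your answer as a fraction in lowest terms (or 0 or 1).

3/7

!C = !3/7 = 4/7
!!C = !4/7 = 3/7
!!C <-> C = 3/7 <-> 3/7 = 1
A && B = 2/7 && 1/7 = 1/7
(A && B) && A = 1/7 && 2/7 = 1/7
(!!C <-> C) -> ((A && B) && A) = 1 -> 1/7 = 1/7
C && B = 3/7 && 1/7 = 1/7
!B = !1/7 = 6/7
(C && B) <-> !B = 1/7 <-> 6/7 = 2/7
!B = !1/7 = 6/7
!C = !3/7 = 4/7
!B -> !C = 6/7 -> 4/7 = 5/7
((C && B) <-> !B) && (!B -> !C) = 2/7 && 5/7 = 2/7
A <-> B = 2/7 <-> 1/7 = 6/7
B -> (A <-> B) = 1/7 -> 6/7 = 1
(((C && B) <-> !B) && (!B -> !C)) <-> (B -> (A <-> B)) = 2/7 <-> 1 = 2/7
((!!C <-> C) -> ((A && B) && A)) <-> ((((C && B) <-> !B) && (!B -> !C)) <-> (B -> (A <-> B))) = 1/7 <-> 2/7 = 6/7
C <-> A = 3/7 <-> 2/7 = 6/7
!(C <-> A) = !6/7 = 1/7
A <-> !(C <-> A) = 2/7 <-> 1/7 = 6/7
B <-> B = 1/7 <-> 1/7 = 1
A <-> A = 2/7 <-> 2/7 = 1
A -> C = 2/7 -> 3/7 = 1
(A <-> A) && (A -> C) = 1 && 1 = 1
(B <-> B) <-> ((A <-> A) && (A -> C)) = 1 <-> 1 = 1
(A <-> !(C <-> A)) <-> ((B <-> B) <-> ((A <-> A) && (A -> C))) = 6/7 <-> 1 = 6/7
C <-> A = 3/7 <-> 2/7 = 6/7
B && B = 1/7 && 1/7 = 1/7
(C <-> A) -> (B && B) = 6/7 -> 1/7 = 2/7
A -> B = 2/7 -> 1/7 = 6/7
((C <-> A) -> (B && B)) && (A -> B) = 2/7 && 6/7 = 2/7
((A <-> !(C <-> A)) <-> ((B <-> B) <-> ((A <-> A) && (A -> C)))) && (((C <-> A) -> (B && B)) && (A -> B)) = 6/7 && 2/7 = 2/7
(((!!C <-> C) -> ((A && B) && A)) <-> ((((C && B) <-> !B) && (!B -> !C)) <-> (B -> (A <-> B)))) -> (((A <-> !(C <-> A)) <-> ((B <-> B) <-> ((A <-> A) && (A -> C)))) && (((C <-> A) -> (B && B)) && (A -> B))) = 6/7 -> 2/7 = 3/7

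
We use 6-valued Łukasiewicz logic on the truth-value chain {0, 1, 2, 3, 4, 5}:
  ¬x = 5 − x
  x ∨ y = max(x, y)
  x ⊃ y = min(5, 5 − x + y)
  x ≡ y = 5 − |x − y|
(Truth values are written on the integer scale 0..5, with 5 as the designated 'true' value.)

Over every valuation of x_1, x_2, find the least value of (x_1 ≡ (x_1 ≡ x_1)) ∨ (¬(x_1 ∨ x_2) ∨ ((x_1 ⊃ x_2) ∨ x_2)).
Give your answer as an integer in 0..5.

3

Take x_1 = 2, x_2 = 0:
x_1 ≡ x_1 = 2 ≡ 2 = 5
x_1 ≡ (x_1 ≡ x_1) = 2 ≡ 5 = 2
x_1 ∨ x_2 = 2 ∨ 0 = 2
¬(x_1 ∨ x_2) = ¬2 = 3
x_1 ⊃ x_2 = 2 ⊃ 0 = 3
(x_1 ⊃ x_2) ∨ x_2 = 3 ∨ 0 = 3
¬(x_1 ∨ x_2) ∨ ((x_1 ⊃ x_2) ∨ x_2) = 3 ∨ 3 = 3
(x_1 ≡ (x_1 ≡ x_1)) ∨ (¬(x_1 ∨ x_2) ∨ ((x_1 ⊃ x_2) ∨ x_2)) = 2 ∨ 3 = 3
No assignment yields a value below 3, so this is the minimum.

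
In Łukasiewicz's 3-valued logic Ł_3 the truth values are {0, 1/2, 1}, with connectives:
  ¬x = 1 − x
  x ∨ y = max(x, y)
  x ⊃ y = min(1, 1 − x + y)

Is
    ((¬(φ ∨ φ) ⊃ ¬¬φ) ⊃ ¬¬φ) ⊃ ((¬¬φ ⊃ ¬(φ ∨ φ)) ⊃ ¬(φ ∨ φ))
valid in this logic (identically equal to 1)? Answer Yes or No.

φ = 0 ↦ 1
φ = 1/2 ↦ 1
φ = 1 ↦ 1
Every assignment gives a value ≥ 1.

Yes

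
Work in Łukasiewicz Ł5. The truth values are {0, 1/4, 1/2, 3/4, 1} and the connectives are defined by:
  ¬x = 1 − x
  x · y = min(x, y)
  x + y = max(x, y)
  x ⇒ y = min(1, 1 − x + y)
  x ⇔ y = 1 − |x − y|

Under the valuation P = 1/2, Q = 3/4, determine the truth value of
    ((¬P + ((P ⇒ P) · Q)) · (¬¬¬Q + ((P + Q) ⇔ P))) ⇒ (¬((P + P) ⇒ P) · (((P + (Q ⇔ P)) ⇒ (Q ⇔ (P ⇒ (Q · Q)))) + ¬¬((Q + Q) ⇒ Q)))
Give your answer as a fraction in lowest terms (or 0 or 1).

1/4

¬P = ¬1/2 = 1/2
P ⇒ P = 1/2 ⇒ 1/2 = 1
(P ⇒ P) · Q = 1 · 3/4 = 3/4
¬P + ((P ⇒ P) · Q) = 1/2 + 3/4 = 3/4
¬Q = ¬3/4 = 1/4
¬¬Q = ¬1/4 = 3/4
¬¬¬Q = ¬3/4 = 1/4
P + Q = 1/2 + 3/4 = 3/4
(P + Q) ⇔ P = 3/4 ⇔ 1/2 = 3/4
¬¬¬Q + ((P + Q) ⇔ P) = 1/4 + 3/4 = 3/4
(¬P + ((P ⇒ P) · Q)) · (¬¬¬Q + ((P + Q) ⇔ P)) = 3/4 · 3/4 = 3/4
P + P = 1/2 + 1/2 = 1/2
(P + P) ⇒ P = 1/2 ⇒ 1/2 = 1
¬((P + P) ⇒ P) = ¬1 = 0
Q ⇔ P = 3/4 ⇔ 1/2 = 3/4
P + (Q ⇔ P) = 1/2 + 3/4 = 3/4
Q · Q = 3/4 · 3/4 = 3/4
P ⇒ (Q · Q) = 1/2 ⇒ 3/4 = 1
Q ⇔ (P ⇒ (Q · Q)) = 3/4 ⇔ 1 = 3/4
(P + (Q ⇔ P)) ⇒ (Q ⇔ (P ⇒ (Q · Q))) = 3/4 ⇒ 3/4 = 1
Q + Q = 3/4 + 3/4 = 3/4
(Q + Q) ⇒ Q = 3/4 ⇒ 3/4 = 1
¬((Q + Q) ⇒ Q) = ¬1 = 0
¬¬((Q + Q) ⇒ Q) = ¬0 = 1
((P + (Q ⇔ P)) ⇒ (Q ⇔ (P ⇒ (Q · Q)))) + ¬¬((Q + Q) ⇒ Q) = 1 + 1 = 1
¬((P + P) ⇒ P) · (((P + (Q ⇔ P)) ⇒ (Q ⇔ (P ⇒ (Q · Q)))) + ¬¬((Q + Q) ⇒ Q)) = 0 · 1 = 0
((¬P + ((P ⇒ P) · Q)) · (¬¬¬Q + ((P + Q) ⇔ P))) ⇒ (¬((P + P) ⇒ P) · (((P + (Q ⇔ P)) ⇒ (Q ⇔ (P ⇒ (Q · Q)))) + ¬¬((Q + Q) ⇒ Q))) = 3/4 ⇒ 0 = 1/4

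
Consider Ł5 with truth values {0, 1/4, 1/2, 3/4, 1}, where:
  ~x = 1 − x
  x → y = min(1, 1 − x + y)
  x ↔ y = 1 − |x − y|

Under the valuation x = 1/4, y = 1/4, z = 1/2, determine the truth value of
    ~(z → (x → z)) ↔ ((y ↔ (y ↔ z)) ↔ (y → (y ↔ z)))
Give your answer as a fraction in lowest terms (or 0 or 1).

x → z = 1/4 → 1/2 = 1
z → (x → z) = 1/2 → 1 = 1
~(z → (x → z)) = ~1 = 0
y ↔ z = 1/4 ↔ 1/2 = 3/4
y ↔ (y ↔ z) = 1/4 ↔ 3/4 = 1/2
y ↔ z = 1/4 ↔ 1/2 = 3/4
y → (y ↔ z) = 1/4 → 3/4 = 1
(y ↔ (y ↔ z)) ↔ (y → (y ↔ z)) = 1/2 ↔ 1 = 1/2
~(z → (x → z)) ↔ ((y ↔ (y ↔ z)) ↔ (y → (y ↔ z))) = 0 ↔ 1/2 = 1/2

1/2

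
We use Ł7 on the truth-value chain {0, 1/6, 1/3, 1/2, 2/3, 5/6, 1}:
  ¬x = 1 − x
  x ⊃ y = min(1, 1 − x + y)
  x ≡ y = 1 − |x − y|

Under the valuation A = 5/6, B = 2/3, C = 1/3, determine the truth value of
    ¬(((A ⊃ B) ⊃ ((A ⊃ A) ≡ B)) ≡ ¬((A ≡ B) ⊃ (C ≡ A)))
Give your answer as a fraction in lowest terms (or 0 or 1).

A ⊃ B = 5/6 ⊃ 2/3 = 5/6
A ⊃ A = 5/6 ⊃ 5/6 = 1
(A ⊃ A) ≡ B = 1 ≡ 2/3 = 2/3
(A ⊃ B) ⊃ ((A ⊃ A) ≡ B) = 5/6 ⊃ 2/3 = 5/6
A ≡ B = 5/6 ≡ 2/3 = 5/6
C ≡ A = 1/3 ≡ 5/6 = 1/2
(A ≡ B) ⊃ (C ≡ A) = 5/6 ⊃ 1/2 = 2/3
¬((A ≡ B) ⊃ (C ≡ A)) = ¬2/3 = 1/3
((A ⊃ B) ⊃ ((A ⊃ A) ≡ B)) ≡ ¬((A ≡ B) ⊃ (C ≡ A)) = 5/6 ≡ 1/3 = 1/2
¬(((A ⊃ B) ⊃ ((A ⊃ A) ≡ B)) ≡ ¬((A ≡ B) ⊃ (C ≡ A))) = ¬1/2 = 1/2

1/2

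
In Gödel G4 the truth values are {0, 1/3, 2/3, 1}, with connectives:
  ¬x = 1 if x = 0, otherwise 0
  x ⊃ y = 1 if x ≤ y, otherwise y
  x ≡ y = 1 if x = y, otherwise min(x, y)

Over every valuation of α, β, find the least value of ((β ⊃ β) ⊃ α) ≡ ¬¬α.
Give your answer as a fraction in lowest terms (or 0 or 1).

Take α = 1/3, β = 0:
β ⊃ β = 0 ⊃ 0 = 1
(β ⊃ β) ⊃ α = 1 ⊃ 1/3 = 1/3
¬α = ¬1/3 = 0
¬¬α = ¬0 = 1
((β ⊃ β) ⊃ α) ≡ ¬¬α = 1/3 ≡ 1 = 1/3
No assignment yields a value below 1/3, so this is the minimum.

1/3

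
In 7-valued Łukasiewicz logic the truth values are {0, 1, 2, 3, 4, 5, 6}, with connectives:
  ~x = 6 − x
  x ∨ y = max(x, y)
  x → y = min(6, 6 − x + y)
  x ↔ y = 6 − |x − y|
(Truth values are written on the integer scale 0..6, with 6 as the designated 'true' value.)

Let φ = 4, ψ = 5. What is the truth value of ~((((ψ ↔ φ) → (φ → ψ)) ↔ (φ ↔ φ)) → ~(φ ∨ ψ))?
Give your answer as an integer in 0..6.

5

ψ ↔ φ = 5 ↔ 4 = 5
φ → ψ = 4 → 5 = 6
(ψ ↔ φ) → (φ → ψ) = 5 → 6 = 6
φ ↔ φ = 4 ↔ 4 = 6
((ψ ↔ φ) → (φ → ψ)) ↔ (φ ↔ φ) = 6 ↔ 6 = 6
φ ∨ ψ = 4 ∨ 5 = 5
~(φ ∨ ψ) = ~5 = 1
(((ψ ↔ φ) → (φ → ψ)) ↔ (φ ↔ φ)) → ~(φ ∨ ψ) = 6 → 1 = 1
~((((ψ ↔ φ) → (φ → ψ)) ↔ (φ ↔ φ)) → ~(φ ∨ ψ)) = ~1 = 5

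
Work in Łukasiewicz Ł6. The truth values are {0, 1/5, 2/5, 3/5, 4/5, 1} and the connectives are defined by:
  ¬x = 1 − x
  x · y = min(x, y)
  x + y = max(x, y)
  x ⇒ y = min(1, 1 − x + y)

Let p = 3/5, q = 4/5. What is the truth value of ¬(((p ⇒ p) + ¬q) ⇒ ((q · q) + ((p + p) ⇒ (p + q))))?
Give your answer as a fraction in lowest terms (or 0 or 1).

p ⇒ p = 3/5 ⇒ 3/5 = 1
¬q = ¬4/5 = 1/5
(p ⇒ p) + ¬q = 1 + 1/5 = 1
q · q = 4/5 · 4/5 = 4/5
p + p = 3/5 + 3/5 = 3/5
p + q = 3/5 + 4/5 = 4/5
(p + p) ⇒ (p + q) = 3/5 ⇒ 4/5 = 1
(q · q) + ((p + p) ⇒ (p + q)) = 4/5 + 1 = 1
((p ⇒ p) + ¬q) ⇒ ((q · q) + ((p + p) ⇒ (p + q))) = 1 ⇒ 1 = 1
¬(((p ⇒ p) + ¬q) ⇒ ((q · q) + ((p + p) ⇒ (p + q)))) = ¬1 = 0

0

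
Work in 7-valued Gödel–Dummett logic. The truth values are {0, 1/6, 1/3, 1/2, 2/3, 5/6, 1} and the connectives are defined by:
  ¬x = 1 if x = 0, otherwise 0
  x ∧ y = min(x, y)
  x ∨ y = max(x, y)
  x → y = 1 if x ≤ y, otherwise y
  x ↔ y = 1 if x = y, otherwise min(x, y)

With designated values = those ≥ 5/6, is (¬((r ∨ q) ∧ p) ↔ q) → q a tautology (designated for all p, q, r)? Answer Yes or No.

Counterexample: take p = 1/6, q = 0, r = 1/6.
r ∨ q = 1/6 ∨ 0 = 1/6
(r ∨ q) ∧ p = 1/6 ∧ 1/6 = 1/6
¬((r ∨ q) ∧ p) = ¬1/6 = 0
¬((r ∨ q) ∧ p) ↔ q = 0 ↔ 0 = 1
(¬((r ∨ q) ∧ p) ↔ q) → q = 1 → 0 = 0
This gives 0, which is below 5/6.

No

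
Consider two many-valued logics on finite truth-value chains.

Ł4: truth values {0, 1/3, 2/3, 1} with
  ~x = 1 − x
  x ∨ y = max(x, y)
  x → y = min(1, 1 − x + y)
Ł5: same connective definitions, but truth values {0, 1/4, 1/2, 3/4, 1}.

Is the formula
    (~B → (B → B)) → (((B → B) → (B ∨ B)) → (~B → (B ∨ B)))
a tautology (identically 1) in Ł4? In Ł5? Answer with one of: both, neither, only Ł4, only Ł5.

In Ł4: every assignment gives 1 — tautology.
In Ł5: every assignment gives 1 — tautology.

both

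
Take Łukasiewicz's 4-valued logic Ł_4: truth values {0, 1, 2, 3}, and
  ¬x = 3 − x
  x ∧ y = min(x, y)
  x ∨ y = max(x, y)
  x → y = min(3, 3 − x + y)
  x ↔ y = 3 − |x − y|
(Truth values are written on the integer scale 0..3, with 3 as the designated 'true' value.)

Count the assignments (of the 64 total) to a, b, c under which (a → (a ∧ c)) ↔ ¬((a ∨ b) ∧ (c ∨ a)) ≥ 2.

40

value 3: 19 assignments (counts)
value 2: 21 assignments (counts)
value 1: 17 assignments
value 0: 7 assignments
So 40 of the 64 assignments meet the threshold.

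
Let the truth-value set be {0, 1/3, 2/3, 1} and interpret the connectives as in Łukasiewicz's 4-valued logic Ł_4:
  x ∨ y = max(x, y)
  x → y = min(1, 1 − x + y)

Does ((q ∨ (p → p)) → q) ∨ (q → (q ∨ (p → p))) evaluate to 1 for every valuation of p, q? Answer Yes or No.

Yes

p = 0, q = 0 ↦ 1
p = 0, q = 1/3 ↦ 1
p = 0, q = 2/3 ↦ 1
p = 0, q = 1 ↦ 1
p = 1/3, q = 0 ↦ 1
p = 1/3, q = 1/3 ↦ 1
p = 1/3, q = 2/3 ↦ 1
p = 1/3, q = 1 ↦ 1
p = 2/3, q = 0 ↦ 1
p = 2/3, q = 1/3 ↦ 1
p = 2/3, q = 2/3 ↦ 1
p = 2/3, q = 1 ↦ 1
p = 1, q = 0 ↦ 1
p = 1, q = 1/3 ↦ 1
p = 1, q = 2/3 ↦ 1
p = 1, q = 1 ↦ 1
Every assignment gives a value ≥ 1.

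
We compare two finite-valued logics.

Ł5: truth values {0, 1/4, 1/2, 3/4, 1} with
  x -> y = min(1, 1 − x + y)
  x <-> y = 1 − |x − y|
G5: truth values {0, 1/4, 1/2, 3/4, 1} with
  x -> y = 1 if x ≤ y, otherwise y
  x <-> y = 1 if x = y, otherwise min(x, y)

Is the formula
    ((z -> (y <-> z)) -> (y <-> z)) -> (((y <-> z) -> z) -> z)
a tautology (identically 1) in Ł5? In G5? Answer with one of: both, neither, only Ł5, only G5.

only Ł5

In Ł5: every assignment gives 1 — tautology.
In G5: at y = 0, z = 1/4 the value is 1/4 — not a tautology.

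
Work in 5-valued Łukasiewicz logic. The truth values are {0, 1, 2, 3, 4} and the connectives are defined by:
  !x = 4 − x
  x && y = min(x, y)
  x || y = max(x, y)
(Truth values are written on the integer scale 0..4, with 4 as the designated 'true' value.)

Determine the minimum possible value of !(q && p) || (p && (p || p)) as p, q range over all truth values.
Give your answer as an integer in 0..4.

2

Take p = 2, q = 2:
q && p = 2 && 2 = 2
!(q && p) = !2 = 2
p || p = 2 || 2 = 2
p && (p || p) = 2 && 2 = 2
!(q && p) || (p && (p || p)) = 2 || 2 = 2
No assignment yields a value below 2, so this is the minimum.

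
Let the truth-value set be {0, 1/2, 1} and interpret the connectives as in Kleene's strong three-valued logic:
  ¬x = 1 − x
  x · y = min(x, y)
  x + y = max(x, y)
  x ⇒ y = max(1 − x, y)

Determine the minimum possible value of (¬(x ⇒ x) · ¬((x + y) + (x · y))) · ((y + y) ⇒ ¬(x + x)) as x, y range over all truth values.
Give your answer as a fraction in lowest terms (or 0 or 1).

Take x = 0, y = 0:
x ⇒ x = 0 ⇒ 0 = 1
¬(x ⇒ x) = ¬1 = 0
x + y = 0 + 0 = 0
x · y = 0 · 0 = 0
(x + y) + (x · y) = 0 + 0 = 0
¬((x + y) + (x · y)) = ¬0 = 1
¬(x ⇒ x) · ¬((x + y) + (x · y)) = 0 · 1 = 0
y + y = 0 + 0 = 0
x + x = 0 + 0 = 0
¬(x + x) = ¬0 = 1
(y + y) ⇒ ¬(x + x) = 0 ⇒ 1 = 1
(¬(x ⇒ x) · ¬((x + y) + (x · y))) · ((y + y) ⇒ ¬(x + x)) = 0 · 1 = 0
No assignment yields a value below 0, so this is the minimum.

0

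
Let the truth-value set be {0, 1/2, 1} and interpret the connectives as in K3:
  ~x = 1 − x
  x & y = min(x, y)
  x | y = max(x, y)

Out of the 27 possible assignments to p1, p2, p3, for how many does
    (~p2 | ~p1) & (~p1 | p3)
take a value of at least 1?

11

value 1: 11 assignments (counts)
value 1/2: 11 assignments
value 0: 5 assignments
So 11 of the 27 assignments meet the threshold.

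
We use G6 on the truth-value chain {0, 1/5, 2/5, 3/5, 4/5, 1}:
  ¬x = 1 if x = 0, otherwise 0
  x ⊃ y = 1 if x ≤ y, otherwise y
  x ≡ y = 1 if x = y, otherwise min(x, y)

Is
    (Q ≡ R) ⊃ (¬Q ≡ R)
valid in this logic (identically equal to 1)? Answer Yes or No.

Counterexample: take Q = 0, R = 0.
Q ≡ R = 0 ≡ 0 = 1
¬Q = ¬0 = 1
¬Q ≡ R = 1 ≡ 0 = 0
(Q ≡ R) ⊃ (¬Q ≡ R) = 1 ⊃ 0 = 0
This gives 0 ≠ 1.

No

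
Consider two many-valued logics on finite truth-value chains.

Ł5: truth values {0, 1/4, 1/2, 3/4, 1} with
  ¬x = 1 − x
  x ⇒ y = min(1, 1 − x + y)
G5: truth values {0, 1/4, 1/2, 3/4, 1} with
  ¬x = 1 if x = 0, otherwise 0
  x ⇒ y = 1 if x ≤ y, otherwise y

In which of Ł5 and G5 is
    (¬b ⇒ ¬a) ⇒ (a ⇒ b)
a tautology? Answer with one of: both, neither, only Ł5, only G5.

only Ł5

In Ł5: every assignment gives 1 — tautology.
In G5: at a = 1/2, b = 1/4 the value is 1/4 — not a tautology.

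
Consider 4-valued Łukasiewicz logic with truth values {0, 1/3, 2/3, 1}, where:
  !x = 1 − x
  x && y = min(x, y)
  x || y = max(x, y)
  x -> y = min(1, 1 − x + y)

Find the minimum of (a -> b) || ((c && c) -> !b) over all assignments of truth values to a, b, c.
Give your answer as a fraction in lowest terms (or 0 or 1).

2/3

Take a = 2/3, b = 1/3, c = 1:
a -> b = 2/3 -> 1/3 = 2/3
c && c = 1 && 1 = 1
!b = !1/3 = 2/3
(c && c) -> !b = 1 -> 2/3 = 2/3
(a -> b) || ((c && c) -> !b) = 2/3 || 2/3 = 2/3
No assignment yields a value below 2/3, so this is the minimum.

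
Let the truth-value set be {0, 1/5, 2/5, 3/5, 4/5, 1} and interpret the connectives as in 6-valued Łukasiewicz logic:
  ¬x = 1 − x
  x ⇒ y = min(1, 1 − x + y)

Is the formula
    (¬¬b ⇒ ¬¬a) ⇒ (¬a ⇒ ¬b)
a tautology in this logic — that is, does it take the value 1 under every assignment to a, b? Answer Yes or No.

Yes

At a = 4/5, b = 1/5, for instance:
¬b = ¬1/5 = 4/5
¬¬b = ¬4/5 = 1/5
¬a = ¬4/5 = 1/5
¬¬a = ¬1/5 = 4/5
¬¬b ⇒ ¬¬a = 1/5 ⇒ 4/5 = 1
¬a ⇒ ¬b = 1/5 ⇒ 4/5 = 1
(¬¬b ⇒ ¬¬a) ⇒ (¬a ⇒ ¬b) = 1 ⇒ 1 = 1
and checking the remaining 35 assignments likewise gives ≥ 1 in every case.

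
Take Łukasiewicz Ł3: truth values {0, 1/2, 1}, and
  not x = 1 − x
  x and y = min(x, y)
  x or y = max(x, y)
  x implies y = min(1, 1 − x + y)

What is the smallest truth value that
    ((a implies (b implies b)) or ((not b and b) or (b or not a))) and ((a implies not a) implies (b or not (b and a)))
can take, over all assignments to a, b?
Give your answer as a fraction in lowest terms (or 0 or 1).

Take a = 1/2, b = 1/2:
b implies b = 1/2 implies 1/2 = 1
a implies (b implies b) = 1/2 implies 1 = 1
not b = not 1/2 = 1/2
not b and b = 1/2 and 1/2 = 1/2
not a = not 1/2 = 1/2
b or not a = 1/2 or 1/2 = 1/2
(not b and b) or (b or not a) = 1/2 or 1/2 = 1/2
(a implies (b implies b)) or ((not b and b) or (b or not a)) = 1 or 1/2 = 1
not a = not 1/2 = 1/2
a implies not a = 1/2 implies 1/2 = 1
b and a = 1/2 and 1/2 = 1/2
not (b and a) = not 1/2 = 1/2
b or not (b and a) = 1/2 or 1/2 = 1/2
(a implies not a) implies (b or not (b and a)) = 1 implies 1/2 = 1/2
((a implies (b implies b)) or ((not b and b) or (b or not a))) and ((a implies not a) implies (b or not (b and a))) = 1 and 1/2 = 1/2
No assignment yields a value below 1/2, so this is the minimum.

1/2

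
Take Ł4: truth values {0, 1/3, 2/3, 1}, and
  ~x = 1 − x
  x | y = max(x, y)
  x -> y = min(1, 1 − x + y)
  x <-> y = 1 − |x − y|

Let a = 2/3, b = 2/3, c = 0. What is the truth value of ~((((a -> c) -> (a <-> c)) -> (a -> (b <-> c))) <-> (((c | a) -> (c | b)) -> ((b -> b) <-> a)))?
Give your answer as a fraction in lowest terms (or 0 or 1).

a -> c = 2/3 -> 0 = 1/3
a <-> c = 2/3 <-> 0 = 1/3
(a -> c) -> (a <-> c) = 1/3 -> 1/3 = 1
b <-> c = 2/3 <-> 0 = 1/3
a -> (b <-> c) = 2/3 -> 1/3 = 2/3
((a -> c) -> (a <-> c)) -> (a -> (b <-> c)) = 1 -> 2/3 = 2/3
c | a = 0 | 2/3 = 2/3
c | b = 0 | 2/3 = 2/3
(c | a) -> (c | b) = 2/3 -> 2/3 = 1
b -> b = 2/3 -> 2/3 = 1
(b -> b) <-> a = 1 <-> 2/3 = 2/3
((c | a) -> (c | b)) -> ((b -> b) <-> a) = 1 -> 2/3 = 2/3
(((a -> c) -> (a <-> c)) -> (a -> (b <-> c))) <-> (((c | a) -> (c | b)) -> ((b -> b) <-> a)) = 2/3 <-> 2/3 = 1
~((((a -> c) -> (a <-> c)) -> (a -> (b <-> c))) <-> (((c | a) -> (c | b)) -> ((b -> b) <-> a))) = ~1 = 0

0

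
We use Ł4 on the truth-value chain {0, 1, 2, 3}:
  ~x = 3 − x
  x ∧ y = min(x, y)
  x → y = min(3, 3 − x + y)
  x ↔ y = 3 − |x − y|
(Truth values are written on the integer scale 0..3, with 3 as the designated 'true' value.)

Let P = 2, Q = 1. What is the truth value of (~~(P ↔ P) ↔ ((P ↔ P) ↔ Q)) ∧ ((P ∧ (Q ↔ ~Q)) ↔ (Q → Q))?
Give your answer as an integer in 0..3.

1

P ↔ P = 2 ↔ 2 = 3
~(P ↔ P) = ~3 = 0
~~(P ↔ P) = ~0 = 3
P ↔ P = 2 ↔ 2 = 3
(P ↔ P) ↔ Q = 3 ↔ 1 = 1
~~(P ↔ P) ↔ ((P ↔ P) ↔ Q) = 3 ↔ 1 = 1
~Q = ~1 = 2
Q ↔ ~Q = 1 ↔ 2 = 2
P ∧ (Q ↔ ~Q) = 2 ∧ 2 = 2
Q → Q = 1 → 1 = 3
(P ∧ (Q ↔ ~Q)) ↔ (Q → Q) = 2 ↔ 3 = 2
(~~(P ↔ P) ↔ ((P ↔ P) ↔ Q)) ∧ ((P ∧ (Q ↔ ~Q)) ↔ (Q → Q)) = 1 ∧ 2 = 1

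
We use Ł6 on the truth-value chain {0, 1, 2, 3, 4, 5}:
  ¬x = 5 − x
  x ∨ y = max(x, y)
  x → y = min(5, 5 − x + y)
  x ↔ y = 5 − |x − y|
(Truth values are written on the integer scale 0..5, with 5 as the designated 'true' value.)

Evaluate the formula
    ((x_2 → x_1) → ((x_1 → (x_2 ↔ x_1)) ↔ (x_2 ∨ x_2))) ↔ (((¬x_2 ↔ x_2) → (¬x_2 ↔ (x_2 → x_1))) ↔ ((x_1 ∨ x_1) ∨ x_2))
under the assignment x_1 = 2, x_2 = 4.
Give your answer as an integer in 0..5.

x_2 → x_1 = 4 → 2 = 3
x_2 ↔ x_1 = 4 ↔ 2 = 3
x_1 → (x_2 ↔ x_1) = 2 → 3 = 5
x_2 ∨ x_2 = 4 ∨ 4 = 4
(x_1 → (x_2 ↔ x_1)) ↔ (x_2 ∨ x_2) = 5 ↔ 4 = 4
(x_2 → x_1) → ((x_1 → (x_2 ↔ x_1)) ↔ (x_2 ∨ x_2)) = 3 → 4 = 5
¬x_2 = ¬4 = 1
¬x_2 ↔ x_2 = 1 ↔ 4 = 2
¬x_2 = ¬4 = 1
x_2 → x_1 = 4 → 2 = 3
¬x_2 ↔ (x_2 → x_1) = 1 ↔ 3 = 3
(¬x_2 ↔ x_2) → (¬x_2 ↔ (x_2 → x_1)) = 2 → 3 = 5
x_1 ∨ x_1 = 2 ∨ 2 = 2
(x_1 ∨ x_1) ∨ x_2 = 2 ∨ 4 = 4
((¬x_2 ↔ x_2) → (¬x_2 ↔ (x_2 → x_1))) ↔ ((x_1 ∨ x_1) ∨ x_2) = 5 ↔ 4 = 4
((x_2 → x_1) → ((x_1 → (x_2 ↔ x_1)) ↔ (x_2 ∨ x_2))) ↔ (((¬x_2 ↔ x_2) → (¬x_2 ↔ (x_2 → x_1))) ↔ ((x_1 ∨ x_1) ∨ x_2)) = 5 ↔ 4 = 4

4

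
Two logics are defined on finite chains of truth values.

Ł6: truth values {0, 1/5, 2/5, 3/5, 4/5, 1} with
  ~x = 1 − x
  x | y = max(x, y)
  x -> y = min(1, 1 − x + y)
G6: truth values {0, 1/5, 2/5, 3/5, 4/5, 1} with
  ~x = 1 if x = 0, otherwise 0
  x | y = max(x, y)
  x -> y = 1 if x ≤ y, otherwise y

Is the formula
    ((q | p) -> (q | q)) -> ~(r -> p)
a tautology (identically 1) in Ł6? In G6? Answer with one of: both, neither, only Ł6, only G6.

In Ł6: at p = 0, q = 0, r = 0 the value is 0 — not a tautology.
In G6: at p = 0, q = 0, r = 0 the value is 0 — not a tautology.

neither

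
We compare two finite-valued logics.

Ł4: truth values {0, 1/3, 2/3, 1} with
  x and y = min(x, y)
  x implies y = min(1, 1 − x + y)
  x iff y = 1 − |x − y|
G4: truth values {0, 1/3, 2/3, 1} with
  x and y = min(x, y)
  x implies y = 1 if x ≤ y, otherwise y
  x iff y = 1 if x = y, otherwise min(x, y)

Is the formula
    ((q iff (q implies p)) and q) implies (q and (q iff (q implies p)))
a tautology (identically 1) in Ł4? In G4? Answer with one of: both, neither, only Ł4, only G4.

both

In Ł4: every assignment gives 1 — tautology.
In G4: every assignment gives 1 — tautology.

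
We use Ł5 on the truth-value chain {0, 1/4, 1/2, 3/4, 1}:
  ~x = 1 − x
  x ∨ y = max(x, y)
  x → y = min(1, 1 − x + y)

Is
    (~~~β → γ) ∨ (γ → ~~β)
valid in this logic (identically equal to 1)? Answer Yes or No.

No

Counterexample: take β = 0, γ = 1/4.
~β = ~0 = 1
~~β = ~1 = 0
~~~β = ~0 = 1
~~~β → γ = 1 → 1/4 = 1/4
~β = ~0 = 1
~~β = ~1 = 0
γ → ~~β = 1/4 → 0 = 3/4
(~~~β → γ) ∨ (γ → ~~β) = 1/4 ∨ 3/4 = 3/4
This gives 3/4 ≠ 1.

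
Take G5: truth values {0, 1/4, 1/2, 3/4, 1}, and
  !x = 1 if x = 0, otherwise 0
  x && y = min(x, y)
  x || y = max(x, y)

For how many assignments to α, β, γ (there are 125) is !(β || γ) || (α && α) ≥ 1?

29

value 1: 29 assignments (counts)
value 3/4: 24 assignments
value 1/2: 24 assignments
value 1/4: 24 assignments
value 0: 24 assignments
So 29 of the 125 assignments meet the threshold.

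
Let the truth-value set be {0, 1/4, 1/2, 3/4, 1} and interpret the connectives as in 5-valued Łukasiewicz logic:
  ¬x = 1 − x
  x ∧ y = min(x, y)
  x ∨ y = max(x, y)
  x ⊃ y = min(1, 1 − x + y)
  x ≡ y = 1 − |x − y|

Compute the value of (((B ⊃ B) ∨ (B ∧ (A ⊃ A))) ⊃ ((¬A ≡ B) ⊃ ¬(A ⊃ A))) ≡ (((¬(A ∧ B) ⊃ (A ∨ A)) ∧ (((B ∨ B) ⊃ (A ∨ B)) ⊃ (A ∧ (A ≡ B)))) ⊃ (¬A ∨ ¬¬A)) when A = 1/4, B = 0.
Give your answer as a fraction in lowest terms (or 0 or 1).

B ⊃ B = 0 ⊃ 0 = 1
A ⊃ A = 1/4 ⊃ 1/4 = 1
B ∧ (A ⊃ A) = 0 ∧ 1 = 0
(B ⊃ B) ∨ (B ∧ (A ⊃ A)) = 1 ∨ 0 = 1
¬A = ¬1/4 = 3/4
¬A ≡ B = 3/4 ≡ 0 = 1/4
A ⊃ A = 1/4 ⊃ 1/4 = 1
¬(A ⊃ A) = ¬1 = 0
(¬A ≡ B) ⊃ ¬(A ⊃ A) = 1/4 ⊃ 0 = 3/4
((B ⊃ B) ∨ (B ∧ (A ⊃ A))) ⊃ ((¬A ≡ B) ⊃ ¬(A ⊃ A)) = 1 ⊃ 3/4 = 3/4
A ∧ B = 1/4 ∧ 0 = 0
¬(A ∧ B) = ¬0 = 1
A ∨ A = 1/4 ∨ 1/4 = 1/4
¬(A ∧ B) ⊃ (A ∨ A) = 1 ⊃ 1/4 = 1/4
B ∨ B = 0 ∨ 0 = 0
A ∨ B = 1/4 ∨ 0 = 1/4
(B ∨ B) ⊃ (A ∨ B) = 0 ⊃ 1/4 = 1
A ≡ B = 1/4 ≡ 0 = 3/4
A ∧ (A ≡ B) = 1/4 ∧ 3/4 = 1/4
((B ∨ B) ⊃ (A ∨ B)) ⊃ (A ∧ (A ≡ B)) = 1 ⊃ 1/4 = 1/4
(¬(A ∧ B) ⊃ (A ∨ A)) ∧ (((B ∨ B) ⊃ (A ∨ B)) ⊃ (A ∧ (A ≡ B))) = 1/4 ∧ 1/4 = 1/4
¬A = ¬1/4 = 3/4
¬A = ¬1/4 = 3/4
¬¬A = ¬3/4 = 1/4
¬A ∨ ¬¬A = 3/4 ∨ 1/4 = 3/4
((¬(A ∧ B) ⊃ (A ∨ A)) ∧ (((B ∨ B) ⊃ (A ∨ B)) ⊃ (A ∧ (A ≡ B)))) ⊃ (¬A ∨ ¬¬A) = 1/4 ⊃ 3/4 = 1
(((B ⊃ B) ∨ (B ∧ (A ⊃ A))) ⊃ ((¬A ≡ B) ⊃ ¬(A ⊃ A))) ≡ (((¬(A ∧ B) ⊃ (A ∨ A)) ∧ (((B ∨ B) ⊃ (A ∨ B)) ⊃ (A ∧ (A ≡ B)))) ⊃ (¬A ∨ ¬¬A)) = 3/4 ≡ 1 = 3/4

3/4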